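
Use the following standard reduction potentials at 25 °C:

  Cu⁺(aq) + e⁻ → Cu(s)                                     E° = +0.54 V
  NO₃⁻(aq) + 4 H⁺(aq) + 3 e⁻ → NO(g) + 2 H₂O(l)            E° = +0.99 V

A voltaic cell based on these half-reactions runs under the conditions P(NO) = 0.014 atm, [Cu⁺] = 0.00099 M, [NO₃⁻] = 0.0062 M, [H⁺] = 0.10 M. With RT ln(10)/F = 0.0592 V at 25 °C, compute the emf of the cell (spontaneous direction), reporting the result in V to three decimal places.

+0.542 V

NO₃⁻/NO is the cathode (higher E°), Cu⁺/Cu the anode: E°cell = +0.99 − (+0.54) = +0.45 V, n = 3.
Overall: NO₃⁻(aq) + 4 H⁺(aq) + 3 Cu(s) → NO(g) + 2 H₂O(l) + 3 Cu⁺(aq)
Q = P(NO)·[Cu⁺]^3 / ([NO₃⁻]·[H⁺]^4); log Q = -4.659.
E = E° − (0.0592/n) log Q = +0.45 − (0.0592/3)(-4.659) = +0.542 V.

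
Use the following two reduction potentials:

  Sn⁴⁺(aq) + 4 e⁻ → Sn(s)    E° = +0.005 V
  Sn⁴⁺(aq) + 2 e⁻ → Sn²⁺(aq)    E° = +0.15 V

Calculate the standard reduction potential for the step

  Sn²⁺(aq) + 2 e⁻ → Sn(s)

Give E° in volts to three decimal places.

-0.140 V

Sequential free energies add, so n₃E°₃ = n₁E°₁ + n₂E°₂.
With n₃ = 4, and the known step contributing 2×(+0.15) V, the unknown satisfies 2·E° = 4×(+0.005) − 2×(+0.15) = -0.280.
E° = -0.280 / 2 = -0.140 V.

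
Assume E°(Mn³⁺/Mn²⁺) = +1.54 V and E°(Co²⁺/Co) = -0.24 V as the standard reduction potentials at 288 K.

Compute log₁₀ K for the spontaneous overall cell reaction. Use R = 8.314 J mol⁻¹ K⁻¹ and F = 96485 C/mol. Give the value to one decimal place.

62.3

Cathode: Mn³⁺/Mn²⁺; anode: Co²⁺/Co. E°cell = (+1.54) − (-0.24) = +1.78 V, with n = 2.
ΔG° = −nFE° = −RT ln K, so ln K = nFE°/(RT) = (2)(96485)(+1.78) / ((8.314)(288)) = 143.452.
log₁₀ K = 143.452 / ln 10 = 62.3.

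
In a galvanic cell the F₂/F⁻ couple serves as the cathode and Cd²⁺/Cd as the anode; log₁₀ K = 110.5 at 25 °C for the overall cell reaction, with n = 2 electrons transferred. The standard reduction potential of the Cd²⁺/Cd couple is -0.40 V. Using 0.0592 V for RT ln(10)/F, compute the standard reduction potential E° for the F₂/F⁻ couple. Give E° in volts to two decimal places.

+2.87 V

E°cell = (0.0592/n)·log K = (0.0592/2)(110.5) = +3.271 V.
Since F₂/F⁻ is the cathode and Cd²⁺/Cd the anode, E°cell = E°(F₂/F⁻) − E°(Cd²⁺/Cd).
So E°(F₂/F⁻) = E°cell + E°(Cd²⁺/Cd) = +3.271 + (-0.40) = +2.87 V.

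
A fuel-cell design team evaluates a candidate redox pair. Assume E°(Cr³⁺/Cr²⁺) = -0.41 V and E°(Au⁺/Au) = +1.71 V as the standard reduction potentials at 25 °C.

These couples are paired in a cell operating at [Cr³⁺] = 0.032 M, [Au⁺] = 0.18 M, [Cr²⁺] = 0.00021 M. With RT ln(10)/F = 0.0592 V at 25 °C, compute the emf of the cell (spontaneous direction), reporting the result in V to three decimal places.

+1.947 V

Au⁺/Au is the cathode (higher E°), Cr³⁺/Cr²⁺ the anode: E°cell = +1.71 − (-0.41) = +2.12 V, n = 1.
Overall: Au⁺(aq) + Cr²⁺(aq) → Au(s) + Cr³⁺(aq)
Q = [Cr³⁺] / ([Au⁺]·[Cr²⁺]); log Q = 2.928.
E = E° − (0.0592/n) log Q = +2.12 − (0.0592/1)(2.928) = +1.947 V.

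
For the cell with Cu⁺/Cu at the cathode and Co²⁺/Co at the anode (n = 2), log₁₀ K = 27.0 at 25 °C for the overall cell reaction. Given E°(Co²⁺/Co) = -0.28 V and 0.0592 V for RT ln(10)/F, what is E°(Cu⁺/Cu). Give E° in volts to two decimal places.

E°cell = (0.0592/n)·log K = (0.0592/2)(27.0) = +0.799 V.
Since Cu⁺/Cu is the cathode and Co²⁺/Co the anode, E°cell = E°(Cu⁺/Cu) − E°(Co²⁺/Co).
So E°(Cu⁺/Cu) = E°cell + E°(Co²⁺/Co) = +0.799 + (-0.28) = +0.52 V.

+0.52 V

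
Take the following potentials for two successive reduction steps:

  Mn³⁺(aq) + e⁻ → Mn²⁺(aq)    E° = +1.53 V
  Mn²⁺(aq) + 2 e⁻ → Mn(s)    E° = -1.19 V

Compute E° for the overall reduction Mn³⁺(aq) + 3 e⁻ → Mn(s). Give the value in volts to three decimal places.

Since ΔG° = −nFE° is additive over sequential reductions, n₃E°₃ = n₁E°₁ + n₂E°₂.
E°₃ = (1×+1.53 + 2×-1.19) / 3 = (-0.850) / 3 = -0.283 V.
E° values themselves are not directly additive — weighting by electron count is essential.

-0.283 V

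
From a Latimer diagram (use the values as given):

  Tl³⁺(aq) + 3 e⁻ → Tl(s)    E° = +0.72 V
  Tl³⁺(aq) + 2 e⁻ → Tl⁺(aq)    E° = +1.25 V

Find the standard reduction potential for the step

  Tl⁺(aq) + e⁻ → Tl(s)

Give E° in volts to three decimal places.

-0.340 V

Sequential free energies add, so n₃E°₃ = n₁E°₁ + n₂E°₂.
With n₃ = 3, and the known step contributing 2×(+1.25) V, the unknown satisfies 1·E° = 3×(+0.72) − 2×(+1.25) = -0.340.
E° = -0.340 / 1 = -0.340 V.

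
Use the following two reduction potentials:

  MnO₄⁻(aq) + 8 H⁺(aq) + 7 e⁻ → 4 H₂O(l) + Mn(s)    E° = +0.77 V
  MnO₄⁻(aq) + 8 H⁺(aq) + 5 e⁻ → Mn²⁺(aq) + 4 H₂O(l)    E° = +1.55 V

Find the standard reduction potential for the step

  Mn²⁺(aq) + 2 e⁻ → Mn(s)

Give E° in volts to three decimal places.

-1.180 V

Sequential free energies add, so n₃E°₃ = n₁E°₁ + n₂E°₂.
With n₃ = 7, and the known step contributing 5×(+1.55) V, the unknown satisfies 2·E° = 7×(+0.77) − 5×(+1.55) = -2.360.
E° = -2.360 / 2 = -1.180 V.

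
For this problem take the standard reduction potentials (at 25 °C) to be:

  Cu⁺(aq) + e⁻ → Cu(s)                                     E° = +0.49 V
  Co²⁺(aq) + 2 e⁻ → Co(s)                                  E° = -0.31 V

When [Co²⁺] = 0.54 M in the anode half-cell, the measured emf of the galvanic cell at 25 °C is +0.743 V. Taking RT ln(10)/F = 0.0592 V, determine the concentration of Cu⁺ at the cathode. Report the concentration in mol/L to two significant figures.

Cu⁺/Cu is the cathode, Co²⁺/Co the anode: E°cell = +0.80 V, n = 2.
Overall reaction: 2 Cu⁺(aq) + Co(s) → 2 Cu(s) + Co²⁺(aq); Q = [Co²⁺]^1/[Cu⁺]^2.
From E = E° − (0.0592/n) log Q: log Q = (E° − E)·n/0.0592 = (+0.80 − (+0.743))·2/0.0592 = 1.9257.
So 2·log[Cu⁺] = 1·log(0.54) − log Q = -0.2676 − (1.9257) = -2.1933; log[Cu⁺] = -2.1933 / 2 = -1.0966; [Cu⁺] = 10^(-1.0966) ≈ 0.080 M.

0.080 M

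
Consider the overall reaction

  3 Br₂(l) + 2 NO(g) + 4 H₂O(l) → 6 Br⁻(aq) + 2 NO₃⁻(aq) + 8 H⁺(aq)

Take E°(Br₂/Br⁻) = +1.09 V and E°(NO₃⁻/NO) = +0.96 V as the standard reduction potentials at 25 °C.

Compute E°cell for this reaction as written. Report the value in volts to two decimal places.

The Br₂/Br⁻ couple has the higher reduction potential, so it is the cathode; NO₃⁻/NO is oxidised at the anode.
E°cell = E°(cathode) − E°(anode) = (+1.09) − (+0.96) = +0.13 V.
Since E°cell > 0, the reaction is spontaneous under standard conditions.

+0.13 V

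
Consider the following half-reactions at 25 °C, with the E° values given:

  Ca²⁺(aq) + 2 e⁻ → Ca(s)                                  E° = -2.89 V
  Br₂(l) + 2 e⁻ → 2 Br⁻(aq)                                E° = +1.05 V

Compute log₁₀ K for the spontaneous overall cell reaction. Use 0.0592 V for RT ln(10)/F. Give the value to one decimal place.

Cathode: Br₂/Br⁻; anode: Ca²⁺/Ca. E°cell = +3.94 V, n = 2.
log K = nE°cell / 0.0592 = (2)(+3.94) / 0.0592 = 133.1.

133.1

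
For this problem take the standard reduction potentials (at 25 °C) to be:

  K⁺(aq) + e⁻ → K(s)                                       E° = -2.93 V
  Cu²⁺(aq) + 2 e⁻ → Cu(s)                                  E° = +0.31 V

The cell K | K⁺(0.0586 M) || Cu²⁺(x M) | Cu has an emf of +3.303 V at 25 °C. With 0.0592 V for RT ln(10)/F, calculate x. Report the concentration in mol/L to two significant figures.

Cu²⁺/Cu is the cathode, K⁺/K the anode: E°cell = +3.24 V, n = 2.
Overall reaction: Cu²⁺(aq) + 2 K(s) → Cu(s) + 2 K⁺(aq); Q = [K⁺]^2/[Cu²⁺]^1.
From E = E° − (0.0592/n) log Q: log Q = (E° − E)·n/0.0592 = (+3.24 − (+3.303))·2/0.0592 = -2.1284.
So 1·log[Cu²⁺] = 2·log(0.0586) − log Q = -2.4642 − (-2.1284) = -0.3358; [Cu²⁺] = 10^(-0.3358) ≈ 0.46 M.

0.46 M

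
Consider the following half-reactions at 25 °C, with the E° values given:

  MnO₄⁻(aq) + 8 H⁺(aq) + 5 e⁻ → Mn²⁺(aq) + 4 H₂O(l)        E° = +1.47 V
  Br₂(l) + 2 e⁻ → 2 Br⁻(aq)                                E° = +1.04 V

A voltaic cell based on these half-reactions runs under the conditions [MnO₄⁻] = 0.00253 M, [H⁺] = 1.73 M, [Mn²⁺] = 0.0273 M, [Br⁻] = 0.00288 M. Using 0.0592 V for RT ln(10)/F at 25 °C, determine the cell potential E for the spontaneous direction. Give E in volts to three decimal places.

+0.290 V

MnO₄⁻/Mn²⁺ is the cathode (higher E°), Br₂/Br⁻ the anode: E°cell = +1.47 − (+1.04) = +0.43 V, n = 10.
Overall: 2 MnO₄⁻(aq) + 16 H⁺(aq) + 10 Br⁻(aq) → 2 Mn²⁺(aq) + 8 H₂O(l) + 5 Br₂(l)
Q = [Mn²⁺]^2 / ([MnO₄⁻]^2·[H⁺]^16·[Br⁻]^10); log Q = 23.663.
E = E° − (0.0592/n) log Q = +0.43 − (0.0592/10)(23.663) = +0.290 V.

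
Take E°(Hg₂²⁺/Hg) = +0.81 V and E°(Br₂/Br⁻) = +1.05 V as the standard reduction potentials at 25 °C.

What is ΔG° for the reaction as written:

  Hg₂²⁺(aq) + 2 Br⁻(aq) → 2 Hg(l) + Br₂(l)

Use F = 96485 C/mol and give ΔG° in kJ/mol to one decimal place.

As written, Hg₂²⁺/Hg is reduced (cathode) and Br₂/Br⁻ is oxidised (anode), so E°cell = (+0.81) − (+1.05) = -0.24 V.
Balancing electrons gives n = 2.
ΔG° = −nFE° = −(2)(96485)(-0.24) = 46,313 J = +46.3 kJ/mol.

+46.3 kJ/mol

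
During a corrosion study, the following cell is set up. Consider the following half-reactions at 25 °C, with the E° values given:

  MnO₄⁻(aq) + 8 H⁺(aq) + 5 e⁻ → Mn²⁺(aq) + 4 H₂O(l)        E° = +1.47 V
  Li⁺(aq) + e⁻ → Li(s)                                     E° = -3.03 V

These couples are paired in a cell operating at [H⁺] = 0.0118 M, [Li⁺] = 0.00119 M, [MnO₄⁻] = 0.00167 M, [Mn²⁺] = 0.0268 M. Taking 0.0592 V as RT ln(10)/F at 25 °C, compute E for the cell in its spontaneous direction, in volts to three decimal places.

MnO₄⁻/Mn²⁺ is the cathode (higher E°), Li⁺/Li the anode: E°cell = +1.47 − (-3.03) = +4.50 V, n = 5.
Overall: MnO₄⁻(aq) + 8 H⁺(aq) + 5 Li(s) → Mn²⁺(aq) + 4 H₂O(l) + 5 Li⁺(aq)
Q = [Mn²⁺]·[Li⁺]^5 / ([MnO₄⁻]·[H⁺]^8); log Q = 2.008.
E = E° − (0.0592/n) log Q = +4.50 − (0.0592/5)(2.008) = +4.476 V.

+4.476 V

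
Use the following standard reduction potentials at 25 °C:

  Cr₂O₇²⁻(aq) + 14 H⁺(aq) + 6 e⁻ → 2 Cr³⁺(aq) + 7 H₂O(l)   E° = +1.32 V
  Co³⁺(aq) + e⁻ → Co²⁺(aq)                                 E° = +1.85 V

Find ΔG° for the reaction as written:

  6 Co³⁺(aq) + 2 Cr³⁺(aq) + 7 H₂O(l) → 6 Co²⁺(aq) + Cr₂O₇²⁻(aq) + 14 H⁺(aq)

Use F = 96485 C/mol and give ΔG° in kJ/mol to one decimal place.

-306.8 kJ/mol

As written, Co³⁺/Co²⁺ is reduced (cathode) and Cr₂O₇²⁻/Cr³⁺ is oxidised (anode), so E°cell = (+1.85) − (+1.32) = +0.53 V.
Balancing electrons gives n = 6.
ΔG° = −nFE° = −(6)(96485)(+0.53) = -306,822 J = -306.8 kJ/mol.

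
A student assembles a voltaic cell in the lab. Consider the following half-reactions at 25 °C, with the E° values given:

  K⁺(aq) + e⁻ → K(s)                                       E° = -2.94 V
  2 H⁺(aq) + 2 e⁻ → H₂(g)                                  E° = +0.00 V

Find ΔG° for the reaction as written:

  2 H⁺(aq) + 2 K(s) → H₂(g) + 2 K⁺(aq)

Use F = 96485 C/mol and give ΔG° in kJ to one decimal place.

As written, H⁺/H₂ is reduced (cathode) and K⁺/K is oxidised (anode), so E°cell = (+0.00) − (-2.94) = +2.94 V.
Balancing electrons gives n = 2.
ΔG° = −nFE° = −(2)(96485)(+2.94) = -567,332 J = -567.3 kJ.

-567.3 kJ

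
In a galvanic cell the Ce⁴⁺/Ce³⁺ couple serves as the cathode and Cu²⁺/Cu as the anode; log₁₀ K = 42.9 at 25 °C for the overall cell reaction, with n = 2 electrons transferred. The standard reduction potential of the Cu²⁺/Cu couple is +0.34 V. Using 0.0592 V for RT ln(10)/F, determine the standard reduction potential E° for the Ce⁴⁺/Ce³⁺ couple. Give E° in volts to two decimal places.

E°cell = (0.0592/n)·log K = (0.0592/2)(42.9) = +1.270 V.
Since Ce⁴⁺/Ce³⁺ is the cathode and Cu²⁺/Cu the anode, E°cell = E°(Ce⁴⁺/Ce³⁺) − E°(Cu²⁺/Cu).
So E°(Ce⁴⁺/Ce³⁺) = E°cell + E°(Cu²⁺/Cu) = +1.270 + (+0.34) = +1.61 V.

+1.61 V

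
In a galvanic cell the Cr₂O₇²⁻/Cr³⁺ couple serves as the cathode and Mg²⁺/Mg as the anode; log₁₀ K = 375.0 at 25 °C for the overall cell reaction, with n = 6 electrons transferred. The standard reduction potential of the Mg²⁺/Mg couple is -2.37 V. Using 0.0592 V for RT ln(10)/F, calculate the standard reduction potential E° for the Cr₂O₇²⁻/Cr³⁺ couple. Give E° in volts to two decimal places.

+1.33 V

E°cell = (0.0592/n)·log K = (0.0592/6)(375.0) = +3.700 V.
Since Cr₂O₇²⁻/Cr³⁺ is the cathode and Mg²⁺/Mg the anode, E°cell = E°(Cr₂O₇²⁻/Cr³⁺) − E°(Mg²⁺/Mg).
So E°(Cr₂O₇²⁻/Cr³⁺) = E°cell + E°(Mg²⁺/Mg) = +3.700 + (-2.37) = +1.33 V.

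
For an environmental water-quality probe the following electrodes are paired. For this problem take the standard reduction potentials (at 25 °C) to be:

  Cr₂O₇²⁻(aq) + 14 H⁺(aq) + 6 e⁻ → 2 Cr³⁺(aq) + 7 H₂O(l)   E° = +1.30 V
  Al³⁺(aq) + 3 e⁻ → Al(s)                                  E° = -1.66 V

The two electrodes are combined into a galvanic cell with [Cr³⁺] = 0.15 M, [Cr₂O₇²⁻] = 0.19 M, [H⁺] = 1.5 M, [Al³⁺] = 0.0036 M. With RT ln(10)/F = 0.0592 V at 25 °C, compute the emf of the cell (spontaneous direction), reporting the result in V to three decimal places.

+3.042 V

Cr₂O₇²⁻/Cr³⁺ is the cathode (higher E°), Al³⁺/Al the anode: E°cell = +1.30 − (-1.66) = +2.96 V, n = 6.
Overall: Cr₂O₇²⁻(aq) + 14 H⁺(aq) + 2 Al(s) → 2 Cr³⁺(aq) + 7 H₂O(l) + 2 Al³⁺(aq)
Q = [Cr³⁺]^2·[Al³⁺]^2 / ([Cr₂O₇²⁻]·[H⁺]^14); log Q = -8.279.
E = E° − (0.0592/n) log Q = +2.96 − (0.0592/6)(-8.279) = +3.042 V.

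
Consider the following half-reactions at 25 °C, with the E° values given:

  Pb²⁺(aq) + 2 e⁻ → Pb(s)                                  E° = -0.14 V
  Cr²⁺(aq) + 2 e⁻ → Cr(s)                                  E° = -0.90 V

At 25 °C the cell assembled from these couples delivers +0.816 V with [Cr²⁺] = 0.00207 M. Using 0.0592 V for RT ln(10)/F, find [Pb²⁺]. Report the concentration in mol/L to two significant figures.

Pb²⁺/Pb is the cathode, Cr²⁺/Cr the anode: E°cell = +0.76 V, n = 2.
Overall reaction: Pb²⁺(aq) + Cr(s) → Pb(s) + Cr²⁺(aq); Q = [Cr²⁺]^1/[Pb²⁺]^1.
From E = E° − (0.0592/n) log Q: log Q = (E° − E)·n/0.0592 = (+0.76 − (+0.816))·2/0.0592 = -1.8919.
So 1·log[Pb²⁺] = 1·log(0.00207) − log Q = -2.6840 − (-1.8919) = -0.7921; [Pb²⁺] = 10^(-0.7921) ≈ 0.16 M.

0.16 M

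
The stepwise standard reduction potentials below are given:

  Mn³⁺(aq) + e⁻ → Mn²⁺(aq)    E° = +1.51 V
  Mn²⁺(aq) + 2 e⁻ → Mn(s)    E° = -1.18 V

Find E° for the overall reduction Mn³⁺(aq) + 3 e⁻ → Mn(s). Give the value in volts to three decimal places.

-0.283 V

Since ΔG° = −nFE° is additive over sequential reductions, n₃E°₃ = n₁E°₁ + n₂E°₂.
E°₃ = (1×+1.51 + 2×-1.18) / 3 = (-0.850) / 3 = -0.283 V.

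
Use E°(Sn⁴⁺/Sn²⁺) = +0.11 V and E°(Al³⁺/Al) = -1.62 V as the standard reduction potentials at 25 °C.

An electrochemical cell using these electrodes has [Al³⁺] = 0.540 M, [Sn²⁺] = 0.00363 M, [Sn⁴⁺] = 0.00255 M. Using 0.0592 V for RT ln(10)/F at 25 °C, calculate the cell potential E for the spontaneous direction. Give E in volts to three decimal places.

Sn⁴⁺/Sn²⁺ is the cathode (higher E°), Al³⁺/Al the anode: E°cell = +0.11 − (-1.62) = +1.73 V, n = 6.
Overall: 3 Sn⁴⁺(aq) + 2 Al(s) → 3 Sn²⁺(aq) + 2 Al³⁺(aq)
Q = [Sn²⁺]^3·[Al³⁺]^2 / ([Sn⁴⁺]^3); log Q = -0.075.
E = E° − (0.0592/n) log Q = +1.73 − (0.0592/6)(-0.075) = +1.731 V.

+1.731 V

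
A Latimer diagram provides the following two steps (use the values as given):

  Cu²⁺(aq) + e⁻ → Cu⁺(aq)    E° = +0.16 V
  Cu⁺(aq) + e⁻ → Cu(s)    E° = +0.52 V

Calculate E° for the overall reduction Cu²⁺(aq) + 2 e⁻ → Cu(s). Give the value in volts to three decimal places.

+0.340 V

Adding the free-energy changes (−nFE°) of the two steps gives −n₃FE°₃ = −n₁FE°₁ − n₂FE°₂.
E°₃ = (1×+0.16 + 1×+0.52) / 2 = (+0.680) / 2 = +0.340 V.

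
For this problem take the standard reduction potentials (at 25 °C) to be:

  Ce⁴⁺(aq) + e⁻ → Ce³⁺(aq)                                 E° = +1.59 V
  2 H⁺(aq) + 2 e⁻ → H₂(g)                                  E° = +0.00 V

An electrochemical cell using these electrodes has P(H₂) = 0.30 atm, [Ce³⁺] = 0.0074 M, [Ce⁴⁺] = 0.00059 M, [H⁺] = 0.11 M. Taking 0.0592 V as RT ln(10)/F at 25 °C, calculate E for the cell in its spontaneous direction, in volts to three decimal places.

+1.566 V

Ce⁴⁺/Ce³⁺ is the cathode (higher E°), H⁺/H₂ the anode: E°cell = +1.59 − (+0.00) = +1.59 V, n = 2.
Overall: 2 Ce⁴⁺(aq) + H₂(g) → 2 Ce³⁺(aq) + 2 H⁺(aq)
Q = [Ce³⁺]^2·[H⁺]^2 / ([Ce⁴⁺]^2·P(H₂)); log Q = 0.802.
E = E° − (0.0592/n) log Q = +1.59 − (0.0592/2)(0.802) = +1.566 V.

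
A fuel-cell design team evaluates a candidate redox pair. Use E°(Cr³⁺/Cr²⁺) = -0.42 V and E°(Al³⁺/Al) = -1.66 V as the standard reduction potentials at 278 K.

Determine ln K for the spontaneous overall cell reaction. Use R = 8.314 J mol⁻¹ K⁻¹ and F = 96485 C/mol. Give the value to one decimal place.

155.3

Cathode: Cr³⁺/Cr²⁺; anode: Al³⁺/Al. E°cell = (-0.42) − (-1.66) = +1.24 V, with n = 3.
ΔG° = −nFE° = −RT ln K, so ln K = nFE°/(RT) = (3)(96485)(+1.24) / ((8.314)(278)) = 155.292.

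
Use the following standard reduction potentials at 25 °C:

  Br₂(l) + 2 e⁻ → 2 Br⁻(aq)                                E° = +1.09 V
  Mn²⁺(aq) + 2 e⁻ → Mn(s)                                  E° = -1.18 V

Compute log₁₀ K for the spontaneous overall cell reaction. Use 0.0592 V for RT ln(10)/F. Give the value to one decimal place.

Cathode: Br₂/Br⁻; anode: Mn²⁺/Mn. E°cell = +2.27 V, n = 2.
log K = nE°cell / 0.0592 = (2)(+2.27) / 0.0592 = 76.7.

76.7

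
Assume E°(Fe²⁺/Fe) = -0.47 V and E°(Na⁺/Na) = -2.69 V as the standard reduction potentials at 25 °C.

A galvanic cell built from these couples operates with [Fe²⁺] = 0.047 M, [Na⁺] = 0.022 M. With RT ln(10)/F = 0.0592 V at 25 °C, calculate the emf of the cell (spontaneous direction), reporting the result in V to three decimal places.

+2.279 V

Fe²⁺/Fe is the cathode (higher E°), Na⁺/Na the anode: E°cell = -0.47 − (-2.69) = +2.22 V, n = 2.
Overall: Fe²⁺(aq) + 2 Na(s) → Fe(s) + 2 Na⁺(aq)
Q = [Na⁺]^2 / ([Fe²⁺]); log Q = -1.987.
E = E° − (0.0592/n) log Q = +2.22 − (0.0592/2)(-1.987) = +2.279 V.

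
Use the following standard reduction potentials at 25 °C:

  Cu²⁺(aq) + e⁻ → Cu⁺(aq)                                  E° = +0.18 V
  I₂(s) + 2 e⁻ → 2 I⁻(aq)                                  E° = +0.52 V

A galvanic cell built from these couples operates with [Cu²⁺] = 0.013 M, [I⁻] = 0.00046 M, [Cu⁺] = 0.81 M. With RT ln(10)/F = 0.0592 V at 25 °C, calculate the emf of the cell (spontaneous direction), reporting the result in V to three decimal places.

+0.644 V

I₂/I⁻ is the cathode (higher E°), Cu²⁺/Cu⁺ the anode: E°cell = +0.52 − (+0.18) = +0.34 V, n = 2.
Overall: I₂(s) + 2 Cu⁺(aq) → 2 I⁻(aq) + 2 Cu²⁺(aq)
Q = [I⁻]^2·[Cu²⁺]^2 / ([Cu⁺]^2); log Q = -10.264.
E = E° − (0.0592/n) log Q = +0.34 − (0.0592/2)(-10.264) = +0.644 V.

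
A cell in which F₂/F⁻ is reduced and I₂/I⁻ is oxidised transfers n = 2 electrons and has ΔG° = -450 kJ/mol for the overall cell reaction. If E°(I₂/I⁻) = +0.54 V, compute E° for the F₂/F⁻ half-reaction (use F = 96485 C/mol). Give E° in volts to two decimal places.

+2.87 V

E°cell = −ΔG°/(nF) = −(-450×10³)/((2)(96485)) = +2.332 V.
Since F₂/F⁻ is the cathode and I₂/I⁻ the anode, E°cell = E°(F₂/F⁻) − E°(I₂/I⁻).
So E°(F₂/F⁻) = E°cell + E°(I₂/I⁻) = +2.332 + (+0.54) = +2.87 V.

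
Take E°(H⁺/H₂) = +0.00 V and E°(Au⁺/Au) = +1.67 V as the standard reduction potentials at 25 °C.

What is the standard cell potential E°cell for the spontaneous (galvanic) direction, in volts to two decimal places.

+1.67 V

The Au⁺/Au couple has the higher reduction potential, so it is the cathode; H⁺/H₂ is oxidised at the anode.
E°cell = E°(cathode) − E°(anode) = (+1.67) − (+0.00) = +1.67 V.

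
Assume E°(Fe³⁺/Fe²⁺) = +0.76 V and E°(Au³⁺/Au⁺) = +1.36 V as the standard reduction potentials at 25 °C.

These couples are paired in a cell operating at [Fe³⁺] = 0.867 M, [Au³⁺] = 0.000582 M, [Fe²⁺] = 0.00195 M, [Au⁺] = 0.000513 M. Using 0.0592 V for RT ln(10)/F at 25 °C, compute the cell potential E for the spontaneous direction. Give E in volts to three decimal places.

Au³⁺/Au⁺ is the cathode (higher E°), Fe³⁺/Fe²⁺ the anode: E°cell = +1.36 − (+0.76) = +0.60 V, n = 2.
Overall: Au³⁺(aq) + 2 Fe²⁺(aq) → Au⁺(aq) + 2 Fe³⁺(aq)
Q = [Au⁺]·[Fe³⁺]^2 / ([Au³⁺]·[Fe²⁺]^2); log Q = 5.241.
E = E° − (0.0592/n) log Q = +0.60 − (0.0592/2)(5.241) = +0.445 V.

+0.445 V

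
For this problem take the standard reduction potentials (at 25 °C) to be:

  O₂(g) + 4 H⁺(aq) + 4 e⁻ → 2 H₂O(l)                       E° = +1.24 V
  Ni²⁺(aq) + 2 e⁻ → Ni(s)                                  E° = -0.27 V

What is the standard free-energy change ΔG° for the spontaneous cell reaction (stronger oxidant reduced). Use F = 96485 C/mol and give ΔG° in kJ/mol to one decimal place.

O₂/H₂O (E° = +1.24 V) is the cathode; Ni²⁺/Ni (E° = -0.27 V) is the anode, so E°cell = +1.51 V.
Balancing electrons gives n = 4 (lcm of 4 and 2).
ΔG° = −nFE° = −(4)(96485)(+1.51) = -582,769 J = -582.8 kJ/mol.

-582.8 kJ/mol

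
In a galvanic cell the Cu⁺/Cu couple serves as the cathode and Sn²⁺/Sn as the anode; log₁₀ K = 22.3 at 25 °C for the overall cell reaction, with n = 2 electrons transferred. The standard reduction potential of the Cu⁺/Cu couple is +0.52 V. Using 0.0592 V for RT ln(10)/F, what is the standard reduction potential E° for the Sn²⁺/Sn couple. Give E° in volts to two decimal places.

-0.14 V

E°cell = (0.0592/n)·log K = (0.0592/2)(22.3) = +0.660 V.
Since Cu⁺/Cu is the cathode and Sn²⁺/Sn the anode, E°cell = E°(Cu⁺/Cu) − E°(Sn²⁺/Sn).
So E°(Sn²⁺/Sn) = E°(Cu⁺/Cu) − E°cell = (+0.52) − (+0.660) = -0.14 V.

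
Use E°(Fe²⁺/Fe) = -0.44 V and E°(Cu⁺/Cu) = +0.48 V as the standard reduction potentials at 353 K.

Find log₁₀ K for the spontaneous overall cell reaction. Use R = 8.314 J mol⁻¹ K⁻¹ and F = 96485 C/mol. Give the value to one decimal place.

Cathode: Cu⁺/Cu; anode: Fe²⁺/Fe. E°cell = (+0.48) − (-0.44) = +0.92 V, with n = 2.
ΔG° = −nFE° = −RT ln K, so ln K = nFE°/(RT) = (2)(96485)(+0.92) / ((8.314)(353)) = 60.491.
log₁₀ K = 60.491 / ln 10 = 26.3.

26.3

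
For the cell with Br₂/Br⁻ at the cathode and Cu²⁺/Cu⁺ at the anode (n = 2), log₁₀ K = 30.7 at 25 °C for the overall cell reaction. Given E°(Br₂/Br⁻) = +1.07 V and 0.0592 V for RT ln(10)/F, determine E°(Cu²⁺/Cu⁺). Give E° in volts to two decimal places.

E°cell = (0.0592/n)·log K = (0.0592/2)(30.7) = +0.909 V.
Since Br₂/Br⁻ is the cathode and Cu²⁺/Cu⁺ the anode, E°cell = E°(Br₂/Br⁻) − E°(Cu²⁺/Cu⁺).
So E°(Cu²⁺/Cu⁺) = E°(Br₂/Br⁻) − E°cell = (+1.07) − (+0.909) = +0.16 V.

+0.16 V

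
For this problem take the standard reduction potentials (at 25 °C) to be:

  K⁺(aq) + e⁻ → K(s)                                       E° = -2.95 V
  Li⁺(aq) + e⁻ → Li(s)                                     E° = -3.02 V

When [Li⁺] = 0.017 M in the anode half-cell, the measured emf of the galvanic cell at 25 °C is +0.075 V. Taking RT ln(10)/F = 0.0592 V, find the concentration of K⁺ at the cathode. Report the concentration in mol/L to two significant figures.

K⁺/K is the cathode, Li⁺/Li the anode: E°cell = +0.07 V, n = 1.
Overall reaction: K⁺(aq) + Li(s) → K(s) + Li⁺(aq); Q = [Li⁺]^1/[K⁺]^1.
From E = E° − (0.0592/n) log Q: log Q = (E° − E)·n/0.0592 = (+0.07 − (+0.075))·1/0.0592 = -0.0845.
So 1·log[K⁺] = 1·log(0.017) − log Q = -1.7696 − (-0.0845) = -1.6851; [K⁺] = 10^(-1.6851) ≈ 0.021 M.

0.021 M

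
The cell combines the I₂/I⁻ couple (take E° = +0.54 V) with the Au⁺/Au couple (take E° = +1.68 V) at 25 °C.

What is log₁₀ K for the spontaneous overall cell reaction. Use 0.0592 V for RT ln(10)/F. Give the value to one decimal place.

38.5

Cathode: Au⁺/Au; anode: I₂/I⁻. E°cell = +1.14 V, n = 2.
log K = nE°cell / 0.0592 = (2)(+1.14) / 0.0592 = 38.5.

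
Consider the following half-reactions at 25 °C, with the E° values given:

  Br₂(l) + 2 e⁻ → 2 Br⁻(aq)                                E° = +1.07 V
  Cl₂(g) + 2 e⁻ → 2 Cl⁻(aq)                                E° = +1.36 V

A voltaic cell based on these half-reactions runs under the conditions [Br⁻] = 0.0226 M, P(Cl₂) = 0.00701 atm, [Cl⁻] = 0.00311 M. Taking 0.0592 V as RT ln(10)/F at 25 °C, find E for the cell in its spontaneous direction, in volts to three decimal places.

+0.277 V

Cl₂/Cl⁻ is the cathode (higher E°), Br₂/Br⁻ the anode: E°cell = +1.36 − (+1.07) = +0.29 V, n = 2.
Overall: Cl₂(g) + 2 Br⁻(aq) → 2 Cl⁻(aq) + Br₂(l)
Q = [Cl⁻]^2 / (P(Cl₂)·[Br⁻]^2); log Q = 0.432.
E = E° − (0.0592/n) log Q = +0.29 − (0.0592/2)(0.432) = +0.277 V.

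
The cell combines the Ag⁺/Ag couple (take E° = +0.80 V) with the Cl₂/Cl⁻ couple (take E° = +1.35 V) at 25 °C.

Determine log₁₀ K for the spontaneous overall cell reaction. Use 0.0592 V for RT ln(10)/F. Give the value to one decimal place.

18.6

Cathode: Cl₂/Cl⁻; anode: Ag⁺/Ag. E°cell = +0.55 V, n = 2.
log K = nE°cell / 0.0592 = (2)(+0.55) / 0.0592 = 18.6.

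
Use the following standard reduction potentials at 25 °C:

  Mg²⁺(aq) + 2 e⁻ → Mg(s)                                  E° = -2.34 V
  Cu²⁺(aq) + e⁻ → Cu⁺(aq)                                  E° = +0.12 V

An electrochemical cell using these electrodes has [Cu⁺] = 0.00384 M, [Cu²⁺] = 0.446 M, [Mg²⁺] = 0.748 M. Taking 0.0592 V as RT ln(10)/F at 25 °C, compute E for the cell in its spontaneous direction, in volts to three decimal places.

+2.586 V

Cu²⁺/Cu⁺ is the cathode (higher E°), Mg²⁺/Mg the anode: E°cell = +0.12 − (-2.34) = +2.46 V, n = 2.
Overall: 2 Cu²⁺(aq) + Mg(s) → 2 Cu⁺(aq) + Mg²⁺(aq)
Q = [Cu⁺]^2·[Mg²⁺] / ([Cu²⁺]^2); log Q = -4.256.
E = E° − (0.0592/n) log Q = +2.46 − (0.0592/2)(-4.256) = +2.586 V.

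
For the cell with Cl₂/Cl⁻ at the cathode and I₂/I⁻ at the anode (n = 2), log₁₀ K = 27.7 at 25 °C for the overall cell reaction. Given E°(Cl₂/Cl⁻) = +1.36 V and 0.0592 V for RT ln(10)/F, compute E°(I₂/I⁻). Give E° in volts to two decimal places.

+0.54 V

E°cell = (0.0592/n)·log K = (0.0592/2)(27.7) = +0.820 V.
Since Cl₂/Cl⁻ is the cathode and I₂/I⁻ the anode, E°cell = E°(Cl₂/Cl⁻) − E°(I₂/I⁻).
So E°(I₂/I⁻) = E°(Cl₂/Cl⁻) − E°cell = (+1.36) − (+0.820) = +0.54 V.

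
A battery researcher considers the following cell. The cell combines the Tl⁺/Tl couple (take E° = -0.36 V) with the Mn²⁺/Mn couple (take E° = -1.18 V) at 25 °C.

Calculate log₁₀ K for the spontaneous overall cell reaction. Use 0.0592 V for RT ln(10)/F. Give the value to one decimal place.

Cathode: Tl⁺/Tl; anode: Mn²⁺/Mn. E°cell = +0.82 V, n = 2.
log K = nE°cell / 0.0592 = (2)(+0.82) / 0.0592 = 27.7.

27.7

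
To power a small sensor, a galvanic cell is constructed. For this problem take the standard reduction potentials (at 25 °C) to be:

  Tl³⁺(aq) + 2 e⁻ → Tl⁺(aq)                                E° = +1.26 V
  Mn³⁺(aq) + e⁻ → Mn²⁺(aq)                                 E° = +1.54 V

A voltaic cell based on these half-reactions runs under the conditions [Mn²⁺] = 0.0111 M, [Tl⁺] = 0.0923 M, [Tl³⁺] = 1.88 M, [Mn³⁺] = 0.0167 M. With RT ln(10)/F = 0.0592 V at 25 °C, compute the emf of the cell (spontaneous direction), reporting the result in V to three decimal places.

Mn³⁺/Mn²⁺ is the cathode (higher E°), Tl³⁺/Tl⁺ the anode: E°cell = +1.54 − (+1.26) = +0.28 V, n = 2.
Overall: 2 Mn³⁺(aq) + Tl⁺(aq) → 2 Mn²⁺(aq) + Tl³⁺(aq)
Q = [Mn²⁺]^2·[Tl³⁺] / ([Mn³⁺]^2·[Tl⁺]); log Q = 0.954.
E = E° − (0.0592/n) log Q = +0.28 − (0.0592/2)(0.954) = +0.252 V.

+0.252 V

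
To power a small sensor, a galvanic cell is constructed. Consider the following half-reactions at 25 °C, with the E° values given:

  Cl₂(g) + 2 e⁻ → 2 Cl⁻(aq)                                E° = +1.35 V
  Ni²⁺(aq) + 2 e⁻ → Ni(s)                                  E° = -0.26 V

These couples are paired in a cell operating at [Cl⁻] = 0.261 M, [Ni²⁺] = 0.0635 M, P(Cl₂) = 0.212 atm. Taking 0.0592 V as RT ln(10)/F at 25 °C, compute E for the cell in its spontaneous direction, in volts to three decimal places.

Cl₂/Cl⁻ is the cathode (higher E°), Ni²⁺/Ni the anode: E°cell = +1.35 − (-0.26) = +1.61 V, n = 2.
Overall: Cl₂(g) + Ni(s) → 2 Cl⁻(aq) + Ni²⁺(aq)
Q = [Cl⁻]^2·[Ni²⁺] / (P(Cl₂)); log Q = -1.690.
E = E° − (0.0592/n) log Q = +1.61 − (0.0592/2)(-1.690) = +1.660 V.

+1.660 V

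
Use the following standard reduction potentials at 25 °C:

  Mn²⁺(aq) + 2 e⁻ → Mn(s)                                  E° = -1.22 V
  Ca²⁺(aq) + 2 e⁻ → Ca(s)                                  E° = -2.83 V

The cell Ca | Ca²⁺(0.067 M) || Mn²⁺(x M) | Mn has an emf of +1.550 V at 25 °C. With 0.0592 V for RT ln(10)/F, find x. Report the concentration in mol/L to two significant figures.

Mn²⁺/Mn is the cathode, Ca²⁺/Ca the anode: E°cell = +1.61 V, n = 2.
Overall reaction: Mn²⁺(aq) + Ca(s) → Mn(s) + Ca²⁺(aq); Q = [Ca²⁺]^1/[Mn²⁺]^1.
From E = E° − (0.0592/n) log Q: log Q = (E° − E)·n/0.0592 = (+1.61 − (+1.550))·2/0.0592 = 2.0270.
So 1·log[Mn²⁺] = 1·log(0.067) − log Q = -1.1739 − (2.0270) = -3.2009; [Mn²⁺] = 10^(-3.2009) ≈ 0.00063 M.

0.00063 M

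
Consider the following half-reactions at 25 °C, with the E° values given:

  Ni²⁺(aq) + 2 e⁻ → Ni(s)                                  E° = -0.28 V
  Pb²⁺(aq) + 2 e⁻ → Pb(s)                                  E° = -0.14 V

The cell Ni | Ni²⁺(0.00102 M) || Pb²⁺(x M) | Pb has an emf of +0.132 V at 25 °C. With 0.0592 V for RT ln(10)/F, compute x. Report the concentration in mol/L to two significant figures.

0.00055 M

Pb²⁺/Pb is the cathode, Ni²⁺/Ni the anode: E°cell = +0.14 V, n = 2.
Overall reaction: Pb²⁺(aq) + Ni(s) → Pb(s) + Ni²⁺(aq); Q = [Ni²⁺]^1/[Pb²⁺]^1.
From E = E° − (0.0592/n) log Q: log Q = (E° − E)·n/0.0592 = (+0.14 − (+0.132))·2/0.0592 = 0.2703.
So 1·log[Pb²⁺] = 1·log(0.00102) − log Q = -2.9914 − (0.2703) = -3.2617; [Pb²⁺] = 10^(-3.2617) ≈ 0.00055 M.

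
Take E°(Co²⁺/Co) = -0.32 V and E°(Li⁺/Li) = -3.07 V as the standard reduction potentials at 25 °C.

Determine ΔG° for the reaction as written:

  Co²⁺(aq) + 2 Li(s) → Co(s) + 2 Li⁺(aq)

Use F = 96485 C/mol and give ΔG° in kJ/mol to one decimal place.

As written, Co²⁺/Co is reduced (cathode) and Li⁺/Li is oxidised (anode), so E°cell = (-0.32) − (-3.07) = +2.75 V.
Balancing electrons gives n = 2.
ΔG° = −nFE° = −(2)(96485)(+2.75) = -530,668 J = -530.7 kJ/mol.

-530.7 kJ/mol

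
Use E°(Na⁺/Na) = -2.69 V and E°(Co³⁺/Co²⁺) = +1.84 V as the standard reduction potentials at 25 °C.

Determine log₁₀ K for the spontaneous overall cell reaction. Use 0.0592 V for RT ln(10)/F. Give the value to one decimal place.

76.5

Cathode: Co³⁺/Co²⁺; anode: Na⁺/Na. E°cell = +4.53 V, n = 1.
log K = nE°cell / 0.0592 = (1)(+4.53) / 0.0592 = 76.5.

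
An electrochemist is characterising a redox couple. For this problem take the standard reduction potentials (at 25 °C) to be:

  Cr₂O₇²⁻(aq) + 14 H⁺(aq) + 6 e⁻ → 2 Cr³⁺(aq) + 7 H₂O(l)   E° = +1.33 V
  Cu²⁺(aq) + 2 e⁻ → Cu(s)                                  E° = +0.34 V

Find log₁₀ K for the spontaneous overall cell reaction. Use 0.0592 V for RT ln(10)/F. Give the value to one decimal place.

100.3

Cathode: Cr₂O₇²⁻/Cr³⁺; anode: Cu²⁺/Cu. E°cell = +0.99 V, n = 6.
log K = nE°cell / 0.0592 = (6)(+0.99) / 0.0592 = 100.3.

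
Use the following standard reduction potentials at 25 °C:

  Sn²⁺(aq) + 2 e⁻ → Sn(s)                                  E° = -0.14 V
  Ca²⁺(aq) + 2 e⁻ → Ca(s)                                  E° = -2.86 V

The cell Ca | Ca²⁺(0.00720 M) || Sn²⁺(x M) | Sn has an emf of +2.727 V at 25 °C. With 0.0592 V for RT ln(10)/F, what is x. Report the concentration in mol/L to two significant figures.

0.012 M

Sn²⁺/Sn is the cathode, Ca²⁺/Ca the anode: E°cell = +2.72 V, n = 2.
Overall reaction: Sn²⁺(aq) + Ca(s) → Sn(s) + Ca²⁺(aq); Q = [Ca²⁺]^1/[Sn²⁺]^1.
From E = E° − (0.0592/n) log Q: log Q = (E° − E)·n/0.0592 = (+2.72 − (+2.727))·2/0.0592 = -0.2365.
So 1·log[Sn²⁺] = 1·log(0.0072) − log Q = -2.1427 − (-0.2365) = -1.9062; [Sn²⁺] = 10^(-1.9062) ≈ 0.012 M.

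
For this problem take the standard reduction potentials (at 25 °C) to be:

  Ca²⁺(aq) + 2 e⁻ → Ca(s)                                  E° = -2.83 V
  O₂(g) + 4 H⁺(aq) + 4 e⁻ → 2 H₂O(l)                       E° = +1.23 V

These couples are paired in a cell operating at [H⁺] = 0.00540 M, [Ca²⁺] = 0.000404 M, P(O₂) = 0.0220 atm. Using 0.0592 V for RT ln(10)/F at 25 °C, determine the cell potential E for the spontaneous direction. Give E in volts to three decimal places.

+4.002 V

O₂/H₂O is the cathode (higher E°), Ca²⁺/Ca the anode: E°cell = +1.23 − (-2.83) = +4.06 V, n = 4.
Overall: O₂(g) + 4 H⁺(aq) + 2 Ca(s) → 2 H₂O(l) + 2 Ca²⁺(aq)
Q = [Ca²⁺]^2 / (P(O₂)·[H⁺]^4); log Q = 3.941.
E = E° − (0.0592/n) log Q = +4.06 − (0.0592/4)(3.941) = +4.002 V.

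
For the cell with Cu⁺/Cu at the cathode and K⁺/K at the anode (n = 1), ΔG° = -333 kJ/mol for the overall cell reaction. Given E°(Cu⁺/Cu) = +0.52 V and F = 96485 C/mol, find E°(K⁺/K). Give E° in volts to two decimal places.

-2.93 V

E°cell = −ΔG°/(nF) = −(-333×10³)/((1)(96485)) = +3.451 V.
Since Cu⁺/Cu is the cathode and K⁺/K the anode, E°cell = E°(Cu⁺/Cu) − E°(K⁺/K).
So E°(K⁺/K) = E°(Cu⁺/Cu) − E°cell = (+0.52) − (+3.451) = -2.93 V.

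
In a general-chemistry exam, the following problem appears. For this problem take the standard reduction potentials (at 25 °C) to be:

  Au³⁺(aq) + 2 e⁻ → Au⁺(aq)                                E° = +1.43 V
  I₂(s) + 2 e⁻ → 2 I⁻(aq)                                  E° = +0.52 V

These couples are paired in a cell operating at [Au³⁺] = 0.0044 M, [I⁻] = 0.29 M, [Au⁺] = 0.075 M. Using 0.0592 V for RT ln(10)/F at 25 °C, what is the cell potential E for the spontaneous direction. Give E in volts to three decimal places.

+0.842 V

Au³⁺/Au⁺ is the cathode (higher E°), I₂/I⁻ the anode: E°cell = +1.43 − (+0.52) = +0.91 V, n = 2.
Overall: Au³⁺(aq) + 2 I⁻(aq) → Au⁺(aq) + I₂(s)
Q = [Au⁺] / ([Au³⁺]·[I⁻]^2); log Q = 2.307.
E = E° − (0.0592/n) log Q = +0.91 − (0.0592/2)(2.307) = +0.842 V.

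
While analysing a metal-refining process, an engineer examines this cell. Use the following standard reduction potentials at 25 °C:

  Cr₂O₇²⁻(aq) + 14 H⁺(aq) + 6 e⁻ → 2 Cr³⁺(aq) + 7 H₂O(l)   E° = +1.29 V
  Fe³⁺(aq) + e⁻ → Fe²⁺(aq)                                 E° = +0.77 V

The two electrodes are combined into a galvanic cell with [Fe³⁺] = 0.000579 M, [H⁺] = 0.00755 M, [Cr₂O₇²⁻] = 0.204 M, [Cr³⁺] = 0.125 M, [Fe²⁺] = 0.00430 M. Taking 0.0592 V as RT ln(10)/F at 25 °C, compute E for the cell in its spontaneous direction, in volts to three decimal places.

Cr₂O₇²⁻/Cr³⁺ is the cathode (higher E°), Fe³⁺/Fe²⁺ the anode: E°cell = +1.29 − (+0.77) = +0.52 V, n = 6.
Overall: Cr₂O₇²⁻(aq) + 14 H⁺(aq) + 6 Fe²⁺(aq) → 2 Cr³⁺(aq) + 7 H₂O(l) + 6 Fe³⁺(aq)
Q = [Cr³⁺]^2·[Fe³⁺]^6 / ([Cr₂O₇²⁻]·[H⁺]^14·[Fe²⁺]^6); log Q = 23.368.
E = E° − (0.0592/n) log Q = +0.52 − (0.0592/6)(23.368) = +0.289 V.

+0.289 V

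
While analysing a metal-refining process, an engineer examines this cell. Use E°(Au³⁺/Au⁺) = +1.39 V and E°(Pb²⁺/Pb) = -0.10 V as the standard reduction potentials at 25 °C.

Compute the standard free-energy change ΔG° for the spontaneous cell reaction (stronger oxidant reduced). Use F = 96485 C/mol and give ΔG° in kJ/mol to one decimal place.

-287.5 kJ/mol

Au³⁺/Au⁺ (E° = +1.39 V) is the cathode; Pb²⁺/Pb (E° = -0.10 V) is the anode, so E°cell = +1.49 V.
Balancing electrons gives n = 2 (lcm of 2 and 2).
ΔG° = −nFE° = −(2)(96485)(+1.49) = -287,525 J = -287.5 kJ/mol.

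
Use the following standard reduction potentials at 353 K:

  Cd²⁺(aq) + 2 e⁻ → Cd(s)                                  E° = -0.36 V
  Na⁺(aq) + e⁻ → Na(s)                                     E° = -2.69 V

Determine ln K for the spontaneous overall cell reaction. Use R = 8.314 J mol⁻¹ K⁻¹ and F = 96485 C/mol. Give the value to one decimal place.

153.2

Cathode: Cd²⁺/Cd; anode: Na⁺/Na. E°cell = (-0.36) − (-2.69) = +2.33 V, with n = 2.
ΔG° = −nFE° = −RT ln K, so ln K = nFE°/(RT) = (2)(96485)(+2.33) / ((8.314)(353)) = 153.201.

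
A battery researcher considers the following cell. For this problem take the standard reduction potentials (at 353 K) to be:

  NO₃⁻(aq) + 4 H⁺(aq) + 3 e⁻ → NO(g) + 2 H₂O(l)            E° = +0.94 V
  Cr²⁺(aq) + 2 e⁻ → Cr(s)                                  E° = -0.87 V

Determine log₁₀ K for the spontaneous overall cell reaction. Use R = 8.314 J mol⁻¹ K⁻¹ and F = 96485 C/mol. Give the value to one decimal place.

Cathode: NO₃⁻/NO; anode: Cr²⁺/Cr. E°cell = (+0.94) − (-0.87) = +1.81 V, with n = 6.
ΔG° = −nFE° = −RT ln K, so ln K = nFE°/(RT) = (6)(96485)(+1.81) / ((8.314)(353)) = 357.030.
log₁₀ K = 357.030 / ln 10 = 155.1.

155.1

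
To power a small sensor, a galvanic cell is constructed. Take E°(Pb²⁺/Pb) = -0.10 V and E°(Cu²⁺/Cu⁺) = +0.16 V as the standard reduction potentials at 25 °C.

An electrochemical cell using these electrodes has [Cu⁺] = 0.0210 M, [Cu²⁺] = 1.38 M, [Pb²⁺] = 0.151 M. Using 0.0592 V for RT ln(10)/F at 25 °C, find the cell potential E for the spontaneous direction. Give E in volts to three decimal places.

Cu²⁺/Cu⁺ is the cathode (higher E°), Pb²⁺/Pb the anode: E°cell = +0.16 − (-0.10) = +0.26 V, n = 2.
Overall: 2 Cu²⁺(aq) + Pb(s) → 2 Cu⁺(aq) + Pb²⁺(aq)
Q = [Cu⁺]^2·[Pb²⁺] / ([Cu²⁺]^2); log Q = -4.456.
E = E° − (0.0592/n) log Q = +0.26 − (0.0592/2)(-4.456) = +0.392 V.

+0.392 V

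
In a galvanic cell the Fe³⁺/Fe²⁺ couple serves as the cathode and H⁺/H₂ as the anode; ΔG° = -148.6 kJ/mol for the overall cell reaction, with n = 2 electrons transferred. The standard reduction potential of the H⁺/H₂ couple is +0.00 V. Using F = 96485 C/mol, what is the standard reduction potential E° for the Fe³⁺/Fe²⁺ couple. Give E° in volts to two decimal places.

+0.77 V

E°cell = −ΔG°/(nF) = −(-148.6×10³)/((2)(96485)) = +0.770 V.
Since Fe³⁺/Fe²⁺ is the cathode and H⁺/H₂ the anode, E°cell = E°(Fe³⁺/Fe²⁺) − E°(H⁺/H₂).
So E°(Fe³⁺/Fe²⁺) = E°cell + E°(H⁺/H₂) = +0.770 + (+0.00) = +0.77 V.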